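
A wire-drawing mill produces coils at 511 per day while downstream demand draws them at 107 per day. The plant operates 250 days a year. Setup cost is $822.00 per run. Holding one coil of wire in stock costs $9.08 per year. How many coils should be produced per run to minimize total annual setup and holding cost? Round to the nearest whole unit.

Q* ≈ 2,475 coils

Annual demand D = 107 × 250 = 26,750.
Production build-up factor (1 − d/p) = 1 − 107/511 = 0.7906.
Q* = √(2DS / (H(1 − d/p))) = √(2 × 26,750 × 822 / (9.08 × 0.7906)).
= √(43,977,000 / 7.1787) ≈ 2475.082.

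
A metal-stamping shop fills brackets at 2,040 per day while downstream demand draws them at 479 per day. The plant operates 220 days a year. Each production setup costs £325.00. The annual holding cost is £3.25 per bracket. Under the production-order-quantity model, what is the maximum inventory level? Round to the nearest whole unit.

Annual demand D = 479 × 220 = 105,380.
Production build-up factor (1 − d/p) = 1 − 479/2,040 = 0.7652.
Q* = √(2DS / (H(1 − d/p))) = √(2 × 105,380 × 325 / (3.25 × 0.7652)).
= √(68,497,000 / 2.4869) ≈ 5248.168.
Maximum inventory = Q*(1 − d/p) = 5248.168 × 0.7652 ≈ 4015.878.

I_max ≈ 4,016 brackets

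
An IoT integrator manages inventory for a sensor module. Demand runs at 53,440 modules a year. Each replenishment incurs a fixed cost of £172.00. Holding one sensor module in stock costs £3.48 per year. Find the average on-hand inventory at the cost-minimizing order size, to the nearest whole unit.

The optimal lot size = √(2DS/H) = √(2 × 53,440 × 172 / 3.48) ≈ 2298.39.
Average inventory = Q*/2 ≈ 2298.39 / 2 = 1149.193.

Average inventory ≈ 1,149 modules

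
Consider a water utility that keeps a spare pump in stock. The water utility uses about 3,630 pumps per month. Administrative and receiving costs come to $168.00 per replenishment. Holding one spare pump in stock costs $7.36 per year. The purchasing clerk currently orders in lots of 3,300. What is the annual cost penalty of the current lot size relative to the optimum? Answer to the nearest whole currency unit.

Extra cost ≈ $3,983 per year

Annual demand D = 3,630 × 12 = 43,560.
EOQ = √(2DS/H) = √(2 × 43,560 × 168 / 7.36) ≈ 1410.18.
Cost at Q* = (D/Q*)S + (Q*/2)H = √(2DSH) ≈ $10,378.93.
Cost at Q = 3,300: (43,560/3,300)×168 + (3,300/2)×7.36 = $2,217.60 + $12,144.00 = $14,361.60.
Excess = $14,361.60 − $10,378.93 = $3,982.67.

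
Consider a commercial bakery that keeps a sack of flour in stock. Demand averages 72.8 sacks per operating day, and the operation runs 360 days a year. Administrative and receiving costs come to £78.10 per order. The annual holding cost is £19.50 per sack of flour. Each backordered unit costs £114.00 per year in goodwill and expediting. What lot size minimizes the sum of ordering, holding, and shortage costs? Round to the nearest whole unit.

Q* ≈ 496 sacks

Annual demand D = 72.8 × 360 = 26,208.
With planned backorders, Q* = √(2DS/H) · √((H+B)/B).
√(2DS/H) = √(2 × 26,208 × 78.1 / 19.5) = 458.184.
√((H+B)/B) = √((19.5+114)/114) = 1.0822.
Q* ≈ 495.825.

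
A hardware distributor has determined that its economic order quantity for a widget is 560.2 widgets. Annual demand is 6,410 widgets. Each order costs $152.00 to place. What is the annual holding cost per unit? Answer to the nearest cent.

Squaring Q* = √(2DS/H) gives Q*² = 2DS/H.
From Q* = √(2DS/H): H = 2DS / Q*² = 2 × 6,410 × 152 / 560.2² = 6.2093.

H ≈ $6.21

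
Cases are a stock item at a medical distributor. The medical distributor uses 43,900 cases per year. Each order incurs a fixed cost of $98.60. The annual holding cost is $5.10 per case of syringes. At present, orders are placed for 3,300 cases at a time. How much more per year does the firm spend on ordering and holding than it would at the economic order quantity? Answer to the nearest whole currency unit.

EOQ = √(2DS/H) = √(2 × 43,900 × 98.6 / 5.1) ≈ 1302.87.
Cost at Q* = (D/Q*)S + (Q*/2)H = √(2DSH) ≈ $6,644.63.
Cost at Q = 3,300: (43,900/3,300)×98.6 + (3,300/2)×5.1 = $1,311.68 + $8,415.00 = $9,726.68.
Excess = $9,726.68 − $6,644.63 = $3,082.05.

Extra cost ≈ $3,082 per year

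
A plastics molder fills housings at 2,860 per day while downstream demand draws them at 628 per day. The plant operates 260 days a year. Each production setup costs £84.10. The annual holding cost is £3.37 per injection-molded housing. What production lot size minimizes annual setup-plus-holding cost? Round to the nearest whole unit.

Q* ≈ 3,231 housings

Annual demand D = 628 × 260 = 163,280.
Production build-up factor (1 − d/p) = 1 − 628/2,860 = 0.7804.
Q* = √(2DS / (H(1 − d/p))) = √(2 × 163,280 × 84.1 / (3.37 × 0.7804)).
= √(27,463,696 / 2.63) ≈ 3231.472.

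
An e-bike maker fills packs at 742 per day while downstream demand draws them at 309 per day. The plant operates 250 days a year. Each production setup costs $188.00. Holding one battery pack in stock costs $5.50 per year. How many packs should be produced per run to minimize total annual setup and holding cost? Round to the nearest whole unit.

Annual demand D = 309 × 250 = 77,250.
Production build-up factor (1 − d/p) = 1 − 309/742 = 0.5836.
Q* = √(2DS / (H(1 − d/p))) = √(2 × 77,250 × 188 / (5.5 × 0.5836)).
= √(29,046,000 / 3.2096) ≈ 3008.291.

Q* ≈ 3,008 packs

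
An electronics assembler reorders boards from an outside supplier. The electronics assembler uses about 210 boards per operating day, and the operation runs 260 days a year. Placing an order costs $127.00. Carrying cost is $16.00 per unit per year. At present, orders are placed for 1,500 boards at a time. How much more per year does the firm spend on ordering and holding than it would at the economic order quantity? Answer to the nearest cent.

Extra cost ≈ $1,726.68 per year

Annual demand D = 210 × 260 = 54,600.
EOQ = √(2DS/H) = √(2 × 54,600 × 127 / 16) ≈ 931.01.
Cost at Q* = (D/Q*)S + (Q*/2)H = √(2DSH) ≈ $14,896.12.
Cost at Q = 1,500: (54,600/1,500)×127 + (1,500/2)×16 = $4,622.80 + $12,000.00 = $16,622.80.
Excess = $16,622.80 − $14,896.12 = $1,726.68.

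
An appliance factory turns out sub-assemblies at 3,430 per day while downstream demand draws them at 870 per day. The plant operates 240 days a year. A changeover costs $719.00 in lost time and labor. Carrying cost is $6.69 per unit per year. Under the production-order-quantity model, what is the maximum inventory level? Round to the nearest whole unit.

Annual demand D = 870 × 240 = 208,800.
Production build-up factor (1 − d/p) = 1 − 870/3,430 = 0.7464.
Q* = √(2DS / (H(1 − d/p))) = √(2 × 208,800 × 719 / (6.69 × 0.7464)).
= √(300,254,400 / 4.9931) ≈ 7754.588.
Maximum inventory = Q*(1 − d/p) = 7754.588 × 0.7464 ≈ 5787.681.

I_max ≈ 5,788 sub-assemblies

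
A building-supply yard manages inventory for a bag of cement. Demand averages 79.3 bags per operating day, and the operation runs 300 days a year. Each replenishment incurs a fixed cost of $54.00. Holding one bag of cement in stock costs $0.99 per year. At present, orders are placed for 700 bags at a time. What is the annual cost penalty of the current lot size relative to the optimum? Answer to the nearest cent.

Extra cost ≈ $586.85 per year

Annual demand D = 79.3 × 300 = 23,790.
EOQ = √(2DS/H) = √(2 × 23,790 × 54 / 0.99) ≈ 1610.99.
Cost at Q* = (D/Q*)S + (Q*/2)H = √(2DSH) ≈ $1,594.88.
Cost at Q = 700: (23,790/700)×54 + (700/2)×0.99 = $1,835.23 + $346.50 = $2,181.73.
Excess = $2,181.73 − $1,594.88 = $586.85.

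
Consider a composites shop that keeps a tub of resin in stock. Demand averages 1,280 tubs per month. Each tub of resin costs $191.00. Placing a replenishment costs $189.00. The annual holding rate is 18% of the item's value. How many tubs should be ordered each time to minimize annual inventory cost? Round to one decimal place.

Q* ≈ 410.9 tubs

Annual demand D = 1,280 × 12 = 15,360.
Holding cost H = 0.18 × $191.00 = $34.3800 per unit per year.
EOQ = √(2DS / H) = √(2 × 15,360 × 189 / 34.38).
= √(5,806,080 / 34.38) = √168,879.5812 ≈ 410.950.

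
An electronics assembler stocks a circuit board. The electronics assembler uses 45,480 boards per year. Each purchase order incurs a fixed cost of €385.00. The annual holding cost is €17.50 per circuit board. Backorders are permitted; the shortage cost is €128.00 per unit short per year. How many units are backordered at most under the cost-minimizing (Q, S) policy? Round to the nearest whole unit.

S* ≈ 181 boards

With planned backorders, Q* = √(2DS/H) · √((H+B)/B).
√(2DS/H) = √(2 × 45,480 × 385 / 17.5) = 1414.609.
√((H+B)/B) = √((17.5+128)/128) = 1.0662.
Q* ≈ 1508.214.
S* = Q* · H/(H+B) = 1508.214 × 17.5/145.5 ≈ 181.400.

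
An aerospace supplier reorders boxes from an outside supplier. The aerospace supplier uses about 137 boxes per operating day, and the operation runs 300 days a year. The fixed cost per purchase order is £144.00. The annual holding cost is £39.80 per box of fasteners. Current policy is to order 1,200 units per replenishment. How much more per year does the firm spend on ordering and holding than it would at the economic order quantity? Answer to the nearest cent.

Annual demand D = 137 × 300 = 41,100.
EOQ = √(2DS/H) = √(2 × 41,100 × 144 / 39.8) ≈ 545.35.
Cost at Q* = (D/Q*)S + (Q*/2)H = √(2DSH) ≈ £21,704.95.
Cost at Q = 1,200: (41,100/1,200)×144 + (1,200/2)×39.8 = £4,932.00 + £23,880.00 = £28,812.00.
Excess = £28,812.00 − £21,704.95 = £7,107.05.

Extra cost ≈ £7,107.05 per year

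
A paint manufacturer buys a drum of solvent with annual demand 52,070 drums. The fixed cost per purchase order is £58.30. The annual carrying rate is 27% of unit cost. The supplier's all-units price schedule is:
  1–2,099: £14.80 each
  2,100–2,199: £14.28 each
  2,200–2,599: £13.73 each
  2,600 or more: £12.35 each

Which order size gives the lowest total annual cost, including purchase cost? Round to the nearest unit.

Q* ≈ 2,600 drums

Holding cost per unit per year at price C is H = 0.27·C.
Candidates are each tier's EOQ (if it falls in that tier) and each price-break quantity.
EOQ at £14.80 = 1232.6 (feasible in tier 1): TC = 52,070×£14.80 + (52,070/1232.6)×58.3 + (1232.6/2)×0.27×£14.80 = £775,561.56.
EOQ at £14.28 = 1254.9 < 2100, so use break Q=2100: TC = 52,070×£14.28 + (52,070/2100.0)×58.3 + (2100.0/2)×0.27×£14.28 = £749,053.54.
EOQ at £13.73 = 1279.8 < 2200, so use break Q=2200: TC = 52,070×£13.73 + (52,070/2200.0)×58.3 + (2200.0/2)×0.27×£13.73 = £720,378.77.
EOQ at £12.35 = 1349.4 < 2600, so use break Q=2600: TC = 52,070×£12.35 + (52,070/2600.0)×58.3 + (2600.0/2)×0.27×£12.35 = £648,566.92.
Lowest total cost is £648,566.92 at Q = 2600.0.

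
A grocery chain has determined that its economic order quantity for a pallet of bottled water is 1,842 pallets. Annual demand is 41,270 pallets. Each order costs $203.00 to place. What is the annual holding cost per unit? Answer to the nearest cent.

Squaring Q* = √(2DS/H) gives Q*² = 2DS/H.
From Q* = √(2DS/H): H = 2DS / Q*² = 2 × 41,270 × 203 / 1,842² = 4.9383.

H ≈ $4.94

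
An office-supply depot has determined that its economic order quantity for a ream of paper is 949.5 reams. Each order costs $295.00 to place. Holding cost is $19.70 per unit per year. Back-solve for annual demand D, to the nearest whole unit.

D ≈ 30,103 reams per year

The basic EOQ model gives Q* = √(2DS/H); rearrange for the unknown.
From Q* = √(2DS/H): D = Q*²H / (2S) = 949.5² × 19.7 / (2 × 295) = 30102.610.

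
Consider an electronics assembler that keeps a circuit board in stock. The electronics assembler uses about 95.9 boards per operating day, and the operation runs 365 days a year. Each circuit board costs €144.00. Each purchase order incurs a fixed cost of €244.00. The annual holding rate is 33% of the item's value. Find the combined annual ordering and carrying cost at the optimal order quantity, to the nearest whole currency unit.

TC* ≈ €28,491

Annual demand D = 95.9 × 365 = 35,003.5.
Holding cost H = 0.33 × €144.00 = €47.5200 per unit per year.
EOQ = √(2DS/H) = √(2 × 35,003.5 × 244 / 47.52) ≈ 599.55.
At the optimum the two cost components are equal, so total cost = 2·(Q*/2)H = Q*·H.
Minimum total = √(2DSH) = √(2 × 35,003.5 × 244 × 47.52) ≈ 28490.749.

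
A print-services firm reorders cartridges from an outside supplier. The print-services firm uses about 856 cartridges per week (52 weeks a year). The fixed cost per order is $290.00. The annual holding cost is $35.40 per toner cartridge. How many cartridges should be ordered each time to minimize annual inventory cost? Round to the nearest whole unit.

Q* ≈ 854 cartridges

Annual demand D = 856 × 52 = 44,512.
EOQ = √(2DS / H) = √(2 × 44,512 × 290 / 35.4).
= √(25,816,960 / 35.4) = √729,292.6554 ≈ 853.986.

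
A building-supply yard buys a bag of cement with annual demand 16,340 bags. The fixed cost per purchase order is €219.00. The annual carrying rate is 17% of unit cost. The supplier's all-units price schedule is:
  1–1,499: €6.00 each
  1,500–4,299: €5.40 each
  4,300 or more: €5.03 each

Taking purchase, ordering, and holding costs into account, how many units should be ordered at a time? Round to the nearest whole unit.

Q* ≈ 4,300 bags

Holding cost per unit per year at price C is H = 0.17·C.
Candidates are each tier's EOQ (if it falls in that tier) and each price-break quantity.
Tier 1 (€6.00): EOQ = 2648.9 exceeds tier's upper bound 1499, so this tier is dominated.
EOQ at €5.40 = 2792.2 (feasible in tier 2): TC = 16,340×€5.40 + (16,340/2792.2)×219 + (2792.2/2)×0.17×€5.40 = €90,799.21.
EOQ at €5.03 = 2893.0 < 4300, so use break Q=4300: TC = 16,340×€5.03 + (16,340/4300.0)×219 + (4300.0/2)×0.17×€5.03 = €84,860.86.
Lowest total cost is €84,860.86 at Q = 4300.0.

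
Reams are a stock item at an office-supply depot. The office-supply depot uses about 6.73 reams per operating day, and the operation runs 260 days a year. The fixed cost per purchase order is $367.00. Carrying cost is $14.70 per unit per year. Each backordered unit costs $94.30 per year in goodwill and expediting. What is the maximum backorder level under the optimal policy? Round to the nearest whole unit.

S* ≈ 43 reams

Annual demand D = 6.73 × 260 = 1,749.8.
With planned backorders, Q* = √(2DS/H) · √((H+B)/B).
√(2DS/H) = √(2 × 1,749.8 × 367 / 14.7) = 295.586.
√((H+B)/B) = √((14.7+94.3)/94.3) = 1.0751.
Q* ≈ 317.791.
S* = Q* · H/(H+B) = 317.791 × 14.7/109 ≈ 42.858.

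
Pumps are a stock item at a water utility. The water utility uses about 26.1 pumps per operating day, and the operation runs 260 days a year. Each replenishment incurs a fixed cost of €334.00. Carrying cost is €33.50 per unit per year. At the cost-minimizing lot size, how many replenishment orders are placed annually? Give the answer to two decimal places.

N ≈ 18.45 orders per year

Annual demand D = 26.1 × 260 = 6,786.
Q* = √(2DS/H) = √(2 × 6,786 × 334 / 33.5) ≈ 367.85.
Orders per year = D / Q* = 6,786 / 367.85 ≈ 18.448.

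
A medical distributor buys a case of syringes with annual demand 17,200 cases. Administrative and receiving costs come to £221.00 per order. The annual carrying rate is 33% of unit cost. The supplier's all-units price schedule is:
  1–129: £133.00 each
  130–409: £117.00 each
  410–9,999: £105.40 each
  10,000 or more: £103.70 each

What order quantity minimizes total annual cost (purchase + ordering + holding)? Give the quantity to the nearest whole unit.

Holding cost per unit per year at price C is H = 0.33·C.
Candidates are each tier's EOQ (if it falls in that tier) and each price-break quantity.
Tier 1 (£133.00): EOQ = 416.2 exceeds tier's upper bound 129, so this tier is dominated.
Tier 2 (£117.00): EOQ = 443.7 exceeds tier's upper bound 409, so this tier is dominated.
EOQ at £105.40 = 467.5 (feasible in tier 3): TC = 17,200×£105.40 + (17,200/467.5)×221 + (467.5/2)×0.33×£105.40 = £1,829,141.20.
EOQ at £103.70 = 471.3 < 10000, so use break Q=10000: TC = 17,200×£103.70 + (17,200/10000.0)×221 + (10000.0/2)×0.33×£103.70 = £1,955,125.12.
Lowest total cost is £1,829,141.20 at Q = 467.5.

Q* ≈ 468 cases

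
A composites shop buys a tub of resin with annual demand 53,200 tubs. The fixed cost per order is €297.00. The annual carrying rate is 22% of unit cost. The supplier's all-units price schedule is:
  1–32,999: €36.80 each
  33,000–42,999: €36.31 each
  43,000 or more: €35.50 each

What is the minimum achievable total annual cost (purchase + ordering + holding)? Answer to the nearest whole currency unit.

Holding cost per unit per year at price C is H = 0.22·C.
Candidates are each tier's EOQ (if it falls in that tier) and each price-break quantity.
EOQ at €36.80 = 1975.7 (feasible in tier 1): TC = 53,200×€36.80 + (53,200/1975.7)×297 + (1975.7/2)×0.22×€36.80 = €1,973,755.00.
EOQ at €36.31 = 1989.0 < 33000, so use break Q=33000: TC = 53,200×€36.31 + (53,200/33000.0)×297 + (33000.0/2)×0.22×€36.31 = €2,063,976.10.
EOQ at €35.50 = 2011.5 < 43000, so use break Q=43000: TC = 53,200×€35.50 + (53,200/43000.0)×297 + (43000.0/2)×0.22×€35.50 = €2,056,882.45.
Lowest total cost among the candidates is at Q = 1975.7.

TC* ≈ €1,973,755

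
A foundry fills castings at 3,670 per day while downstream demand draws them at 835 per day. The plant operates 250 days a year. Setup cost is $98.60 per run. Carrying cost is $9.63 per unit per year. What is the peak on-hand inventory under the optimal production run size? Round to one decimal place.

Annual demand D = 835 × 250 = 208,750.
Production build-up factor (1 − d/p) = 1 − 835/3,670 = 0.7725.
Q* = √(2DS / (H(1 − d/p))) = √(2 × 208,750 × 98.6 / (9.63 × 0.7725)).
= √(41,165,500 / 7.439) ≈ 2352.394.
Maximum inventory = Q*(1 − d/p) = 2352.394 × 0.7725 ≈ 1817.176.

I_max ≈ 1,817.2 castings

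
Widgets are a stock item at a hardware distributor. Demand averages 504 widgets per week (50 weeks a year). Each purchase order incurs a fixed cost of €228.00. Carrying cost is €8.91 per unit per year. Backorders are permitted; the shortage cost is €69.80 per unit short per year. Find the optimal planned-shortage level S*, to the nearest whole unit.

Annual demand D = 504 × 50 = 25,200.
With planned backorders, Q* = √(2DS/H) · √((H+B)/B).
√(2DS/H) = √(2 × 25,200 × 228 / 8.91) = 1135.648.
√((H+B)/B) = √((8.91+69.8)/69.8) = 1.0619.
Q* ≈ 1205.955.
S* = Q* · H/(H+B) = 1205.955 × 8.91/78.71 ≈ 136.515.

S* ≈ 137 widgets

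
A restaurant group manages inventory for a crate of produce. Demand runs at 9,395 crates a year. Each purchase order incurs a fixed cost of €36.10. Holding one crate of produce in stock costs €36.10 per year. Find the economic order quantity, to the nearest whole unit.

Q* ≈ 137 crates

EOQ = √(2DS / H) = √(2 × 9,395 × 36.1 / 36.1).
= √(678,319 / 36.1) = √18,790 ≈ 137.077.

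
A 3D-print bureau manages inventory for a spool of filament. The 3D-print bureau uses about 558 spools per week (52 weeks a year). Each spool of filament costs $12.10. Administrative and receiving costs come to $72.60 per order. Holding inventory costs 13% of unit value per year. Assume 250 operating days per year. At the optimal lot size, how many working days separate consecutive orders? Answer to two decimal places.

T ≈ 14.10 days

Annual demand D = 558 × 52 = 29,016.
Holding cost H = 0.13 × $12.10 = $1.5730 per unit per year.
EOQ = √(2DS/H) = √(2 × 29,016 × 72.6 / 1.573) ≈ 1636.58.
Cycle time = Q*/D × 250 = 1636.58 / 29,016 × 250 ≈ 14.101 days.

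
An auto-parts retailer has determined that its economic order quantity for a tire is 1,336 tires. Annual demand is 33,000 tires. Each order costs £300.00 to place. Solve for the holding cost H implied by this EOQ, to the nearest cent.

H ≈ £11.09

The basic EOQ model gives Q* = √(2DS/H); rearrange for the unknown.
From Q* = √(2DS/H): H = 2DS / Q*² = 2 × 33,000 × 300 / 1,336² = 11.0931.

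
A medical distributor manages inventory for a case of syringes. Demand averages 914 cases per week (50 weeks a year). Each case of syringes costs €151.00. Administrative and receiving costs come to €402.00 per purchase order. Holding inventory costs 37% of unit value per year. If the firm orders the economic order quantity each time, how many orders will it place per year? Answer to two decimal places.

N ≈ 56.35 orders per year

Annual demand D = 914 × 50 = 45,700.
Holding cost H = 0.37 × €151.00 = €55.8700 per unit per year.
Q* = √(2DS/H) = √(2 × 45,700 × 402 / 55.87) ≈ 810.96.
Orders per year = D / Q* = 45,700 / 810.96 ≈ 56.353.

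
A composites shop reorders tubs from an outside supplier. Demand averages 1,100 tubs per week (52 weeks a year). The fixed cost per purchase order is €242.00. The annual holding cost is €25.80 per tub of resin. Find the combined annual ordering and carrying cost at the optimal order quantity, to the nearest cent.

TC* ≈ €26,725.79

Annual demand D = 1,100 × 52 = 57,200.
The optimal lot size = √(2DS/H) = √(2 × 57,200 × 242 / 25.8) ≈ 1035.88.
At the optimum the two cost components are equal, so total cost = 2·(Q*/2)H = Q*·H.
Minimum total = √(2DSH) = √(2 × 57,200 × 242 × 25.8) ≈ 26725.790.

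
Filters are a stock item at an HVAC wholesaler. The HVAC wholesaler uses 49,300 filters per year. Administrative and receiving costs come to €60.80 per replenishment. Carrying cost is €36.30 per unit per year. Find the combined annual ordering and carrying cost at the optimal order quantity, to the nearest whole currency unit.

Q* = √(2DS/H) = √(2 × 49,300 × 60.8 / 36.3) ≈ 406.38.
At Q*, ordering cost (D/Q*)S equals holding cost (Q*/2)H, each = √(DSH/2).
Minimum total = √(2DSH) = √(2 × 49,300 × 60.8 × 36.3) ≈ 14751.751.

TC* ≈ €14,752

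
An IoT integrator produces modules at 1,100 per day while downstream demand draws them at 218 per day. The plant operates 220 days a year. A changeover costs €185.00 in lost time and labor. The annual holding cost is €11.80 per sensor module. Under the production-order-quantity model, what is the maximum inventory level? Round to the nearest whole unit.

I_max ≈ 1,098 modules

Annual demand D = 218 × 220 = 47,960.
Production build-up factor (1 − d/p) = 1 − 218/1,100 = 0.8018.
Q* = √(2DS / (H(1 − d/p))) = √(2 × 47,960 × 185 / (11.8 × 0.8018)).
= √(17,745,200 / 9.4615) ≈ 1369.498.
Maximum inventory = Q*(1 − d/p) = 1369.498 × 0.8018 ≈ 1098.089.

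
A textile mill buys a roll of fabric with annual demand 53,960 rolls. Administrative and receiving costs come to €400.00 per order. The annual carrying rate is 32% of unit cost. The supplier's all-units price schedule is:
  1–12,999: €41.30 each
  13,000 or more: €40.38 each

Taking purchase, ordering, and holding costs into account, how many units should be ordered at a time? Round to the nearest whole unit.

Holding cost per unit per year at price C is H = 0.32·C.
For each price level, check whether its EOQ is feasible; otherwise the best quantity at that price is the breakpoint.
EOQ at €41.30 = 1807.3 (feasible in tier 1): TC = 53,960×€41.30 + (53,960/1807.3)×400 + (1807.3/2)×0.32×€41.30 = €2,252,433.32.
EOQ at €40.38 = 1827.8 < 13000, so use break Q=13000: TC = 53,960×€40.38 + (53,960/13000.0)×400 + (13000.0/2)×0.32×€40.38 = €2,264,555.51.
Lowest total cost is €2,252,433.32 at Q = 1807.3.

Q* ≈ 1,807 rolls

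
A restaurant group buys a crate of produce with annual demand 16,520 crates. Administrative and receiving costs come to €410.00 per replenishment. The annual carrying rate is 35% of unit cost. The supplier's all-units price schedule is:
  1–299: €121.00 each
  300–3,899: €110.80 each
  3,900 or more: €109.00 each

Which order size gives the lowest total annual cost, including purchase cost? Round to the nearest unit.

Holding cost per unit per year at price C is H = 0.35·C.
Candidates are each tier's EOQ (if it falls in that tier) and each price-break quantity.
Tier 1 (€121.00): EOQ = 565.6 exceeds tier's upper bound 299, so this tier is dominated.
EOQ at €110.80 = 591.0 (feasible in tier 2): TC = 16,520×€110.80 + (16,520/591.0)×410 + (591.0/2)×0.35×€110.80 = €1,853,336.07.
EOQ at €109.00 = 595.9 < 3900, so use break Q=3900: TC = 16,520×€109.00 + (16,520/3900.0)×410 + (3900.0/2)×0.35×€109.00 = €1,876,809.22.
Lowest total cost is €1,853,336.07 at Q = 591.0.

Q* ≈ 591 crates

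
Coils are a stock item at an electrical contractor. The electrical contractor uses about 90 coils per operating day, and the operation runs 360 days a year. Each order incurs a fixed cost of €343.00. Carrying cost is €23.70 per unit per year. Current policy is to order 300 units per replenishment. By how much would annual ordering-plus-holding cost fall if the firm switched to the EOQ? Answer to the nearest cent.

Extra cost ≈ €17,647.62 per year

Annual demand D = 90 × 360 = 32,400.
EOQ = √(2DS/H) = √(2 × 32,400 × 343 / 23.7) ≈ 968.41.
Cost at Q* = (D/Q*)S + (Q*/2)H = √(2DSH) ≈ €22,951.38.
Cost at Q = 300: (32,400/300)×343 + (300/2)×23.7 = €37,044.00 + €3,555.00 = €40,599.00.
Excess = €40,599.00 − €22,951.38 = €17,647.62.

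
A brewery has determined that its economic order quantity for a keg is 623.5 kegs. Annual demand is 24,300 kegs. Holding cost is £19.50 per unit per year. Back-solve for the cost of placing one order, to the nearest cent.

Invert the EOQ relation Q*² = 2DS/H.
From Q* = √(2DS/H): S = Q*²H / (2D) = 623.5² × 19.5 / (2 × 24,300) = 155.9808.

S ≈ £155.98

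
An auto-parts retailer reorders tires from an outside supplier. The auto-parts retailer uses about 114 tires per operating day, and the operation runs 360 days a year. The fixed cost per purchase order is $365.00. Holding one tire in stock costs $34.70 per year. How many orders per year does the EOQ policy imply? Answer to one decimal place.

Annual demand D = 114 × 360 = 41,040.
Q* = √(2DS/H) = √(2 × 41,040 × 365 / 34.7) ≈ 929.18.
Orders per year = D / Q* = 41,040 / 929.18 ≈ 44.168.

N ≈ 44.2 orders per year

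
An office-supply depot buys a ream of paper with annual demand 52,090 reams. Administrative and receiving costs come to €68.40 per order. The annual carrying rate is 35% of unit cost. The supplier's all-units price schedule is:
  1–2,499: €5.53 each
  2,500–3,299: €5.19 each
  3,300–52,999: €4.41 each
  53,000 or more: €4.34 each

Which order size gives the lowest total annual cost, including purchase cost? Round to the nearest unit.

Holding cost per unit per year at price C is H = 0.35·C.
Candidates are each tier's EOQ (if it falls in that tier) and each price-break quantity.
EOQ at €5.53 = 1918.8 (feasible in tier 1): TC = 52,090×€5.53 + (52,090/1918.8)×68.4 + (1918.8/2)×0.35×€5.53 = €291,771.49.
EOQ at €5.19 = 1980.6 < 2500, so use break Q=2500: TC = 52,090×€5.19 + (52,090/2500.0)×68.4 + (2500.0/2)×0.35×€5.19 = €274,042.91.
EOQ at €4.41 = 2148.7 < 3300, so use break Q=3300: TC = 52,090×€4.41 + (52,090/3300.0)×68.4 + (3300.0/2)×0.35×€4.41 = €233,343.36.
EOQ at €4.34 = 2165.9 < 53000, so use break Q=53000: TC = 52,090×€4.34 + (52,090/53000.0)×68.4 + (53000.0/2)×0.35×€4.34 = €266,391.33.
Lowest total cost is €233,343.36 at Q = 3300.0.

Q* ≈ 3,300 reams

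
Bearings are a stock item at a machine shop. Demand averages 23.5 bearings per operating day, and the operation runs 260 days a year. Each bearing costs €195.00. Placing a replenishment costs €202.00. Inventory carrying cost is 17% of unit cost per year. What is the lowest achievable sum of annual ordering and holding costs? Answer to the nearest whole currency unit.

Annual demand D = 23.5 × 260 = 6,110.
Holding cost H = 0.17 × €195.00 = €33.1500 per unit per year.
EOQ = √(2DS/H) = √(2 × 6,110 × 202 / 33.15) ≈ 272.88.
At the optimum the two cost components are equal, so total cost = 2·(Q*/2)H = Q*·H.
Minimum total = √(2DSH) = √(2 × 6,110 × 202 × 33.15) ≈ 9045.926.

TC* ≈ €9,046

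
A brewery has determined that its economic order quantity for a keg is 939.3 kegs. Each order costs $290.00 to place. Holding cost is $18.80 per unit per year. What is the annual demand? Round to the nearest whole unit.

The basic EOQ model gives Q* = √(2DS/H); rearrange for the unknown.
From Q* = √(2DS/H): D = Q*²H / (2S) = 939.3² × 18.8 / (2 × 290) = 28598.187.

D ≈ 28,598 kegs per year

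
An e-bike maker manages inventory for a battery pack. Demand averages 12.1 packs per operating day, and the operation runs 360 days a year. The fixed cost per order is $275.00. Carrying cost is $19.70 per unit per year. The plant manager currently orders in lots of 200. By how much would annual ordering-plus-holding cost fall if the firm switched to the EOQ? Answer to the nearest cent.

Annual demand D = 12.1 × 360 = 4,356.
EOQ = √(2DS/H) = √(2 × 4,356 × 275 / 19.7) ≈ 348.73.
Cost at Q* = (D/Q*)S + (Q*/2)H = √(2DSH) ≈ $6,870.03.
Cost at Q = 200: (4,356/200)×275 + (200/2)×19.7 = $5,989.50 + $1,970.00 = $7,959.50.
Excess = $7,959.50 − $6,870.03 = $1,089.47.

Extra cost ≈ $1,089.47 per year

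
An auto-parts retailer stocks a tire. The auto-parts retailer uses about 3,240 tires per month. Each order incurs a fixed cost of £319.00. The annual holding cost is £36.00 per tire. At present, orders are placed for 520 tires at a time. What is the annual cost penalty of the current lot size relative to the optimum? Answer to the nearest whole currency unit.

Annual demand D = 3,240 × 12 = 38,880.
EOQ = √(2DS/H) = √(2 × 38,880 × 319 / 36) ≈ 830.08.
Cost at Q* = (D/Q*)S + (Q*/2)H = √(2DSH) ≈ £29,883.04.
Cost at Q = 520: (38,880/520)×319 + (520/2)×36 = £23,851.38 + £9,360.00 = £33,211.38.
Excess = £33,211.38 − £29,883.04 = £3,328.35.

Extra cost ≈ £3,328 per year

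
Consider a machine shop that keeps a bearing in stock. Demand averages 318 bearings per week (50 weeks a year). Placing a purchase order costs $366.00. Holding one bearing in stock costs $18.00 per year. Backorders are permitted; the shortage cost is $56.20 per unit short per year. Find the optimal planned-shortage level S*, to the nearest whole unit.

S* ≈ 224 bearings

Annual demand D = 318 × 50 = 15,900.
With planned backorders, Q* = √(2DS/H) · √((H+B)/B).
√(2DS/H) = √(2 × 15,900 × 366 / 18) = 804.114.
√((H+B)/B) = √((18+56.2)/56.2) = 1.1490.
Q* ≈ 923.957.
S* = Q* · H/(H+B) = 923.957 × 18/74.2 ≈ 224.140.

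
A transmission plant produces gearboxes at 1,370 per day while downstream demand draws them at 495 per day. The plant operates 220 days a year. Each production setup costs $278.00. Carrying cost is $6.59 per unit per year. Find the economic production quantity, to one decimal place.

Annual demand D = 495 × 220 = 108,900.
Production build-up factor (1 − d/p) = 1 − 495/1,370 = 0.6387.
Q* = √(2DS / (H(1 − d/p))) = √(2 × 108,900 × 278 / (6.59 × 0.6387)).
= √(60,548,400 / 4.2089) ≈ 3792.843.

Q* ≈ 3,792.8 gearboxes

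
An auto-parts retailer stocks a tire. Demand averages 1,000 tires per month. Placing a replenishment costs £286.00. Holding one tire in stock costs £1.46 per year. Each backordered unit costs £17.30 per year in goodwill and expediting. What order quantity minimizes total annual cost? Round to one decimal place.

Q* ≈ 2,257.9 tires

Annual demand D = 1,000 × 12 = 12,000.
With planned backorders, Q* = √(2DS/H) · √((H+B)/B).
√(2DS/H) = √(2 × 12,000 × 286 / 1.46) = 2168.264.
√((H+B)/B) = √((1.46+17.3)/17.3) = 1.0413.
Q* ≈ 2257.905.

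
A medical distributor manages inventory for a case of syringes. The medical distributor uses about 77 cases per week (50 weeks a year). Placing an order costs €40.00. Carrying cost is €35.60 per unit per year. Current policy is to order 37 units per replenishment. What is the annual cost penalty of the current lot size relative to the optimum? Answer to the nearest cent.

Annual demand D = 77 × 50 = 3,850.
EOQ = √(2DS/H) = √(2 × 3,850 × 40 / 35.6) ≈ 93.01.
Cost at Q* = (D/Q*)S + (Q*/2)H = √(2DSH) ≈ €3,311.31.
Cost at Q = 37: (3,850/37)×40 + (37/2)×35.6 = €4,162.16 + €658.60 = €4,820.76.
Excess = €4,820.76 − €3,311.31 = €1,509.45.

Extra cost ≈ €1,509.45 per year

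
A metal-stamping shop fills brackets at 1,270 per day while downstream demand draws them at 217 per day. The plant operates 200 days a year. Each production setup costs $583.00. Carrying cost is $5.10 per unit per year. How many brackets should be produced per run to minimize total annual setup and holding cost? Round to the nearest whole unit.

Annual demand D = 217 × 200 = 43,400.
Production build-up factor (1 − d/p) = 1 − 217/1,270 = 0.8291.
Q* = √(2DS / (H(1 − d/p))) = √(2 × 43,400 × 583 / (5.1 × 0.8291)).
= √(50,604,400 / 4.2286) ≈ 3459.368.

Q* ≈ 3,459 brackets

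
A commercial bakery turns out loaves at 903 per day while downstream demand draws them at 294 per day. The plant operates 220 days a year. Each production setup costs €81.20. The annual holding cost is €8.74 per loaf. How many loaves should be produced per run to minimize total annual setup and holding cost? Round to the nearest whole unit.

Q* ≈ 1,335 loaves

Annual demand D = 294 × 220 = 64,680.
Production build-up factor (1 − d/p) = 1 − 294/903 = 0.6744.
Q* = √(2DS / (H(1 − d/p))) = √(2 × 64,680 × 81.2 / (8.74 × 0.6744)).
= √(10,504,032 / 5.8944) ≈ 1334.927.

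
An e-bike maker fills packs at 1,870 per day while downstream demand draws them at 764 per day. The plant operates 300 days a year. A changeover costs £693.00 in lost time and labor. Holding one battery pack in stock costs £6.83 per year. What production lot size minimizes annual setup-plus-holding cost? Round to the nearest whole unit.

Q* ≈ 8,868 packs

Annual demand D = 764 × 300 = 229,200.
Production build-up factor (1 − d/p) = 1 − 764/1,870 = 0.5914.
Q* = √(2DS / (H(1 − d/p))) = √(2 × 229,200 × 693 / (6.83 × 0.5914)).
= √(317,671,200 / 4.0396) ≈ 8867.921.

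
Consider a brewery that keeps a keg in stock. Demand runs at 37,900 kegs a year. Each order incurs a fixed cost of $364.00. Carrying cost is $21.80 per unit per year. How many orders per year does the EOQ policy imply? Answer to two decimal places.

N ≈ 33.69 orders per year

EOQ = √(2DS/H) = √(2 × 37,900 × 364 / 21.8) ≈ 1125.01.
Orders per year = D / Q* = 37,900 / 1125.01 ≈ 33.689.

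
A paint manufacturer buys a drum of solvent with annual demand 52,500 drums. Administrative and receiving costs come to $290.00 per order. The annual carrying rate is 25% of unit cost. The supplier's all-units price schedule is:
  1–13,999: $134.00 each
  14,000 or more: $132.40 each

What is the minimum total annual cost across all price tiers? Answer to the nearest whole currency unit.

Holding cost per unit per year at price C is H = 0.25·C.
Candidates are each tier's EOQ (if it falls in that tier) and each price-break quantity.
EOQ at $134.00 = 953.4 (feasible in tier 1): TC = 52,500×$134.00 + (52,500/953.4)×290 + (953.4/2)×0.25×$134.00 = $7,066,938.61.
EOQ at $132.40 = 959.1 < 14000, so use break Q=14000: TC = 52,500×$132.40 + (52,500/14000.0)×290 + (14000.0/2)×0.25×$132.40 = $7,183,787.50.
Lowest total cost among the candidates is at Q = 953.4.

TC* ≈ $7,066,939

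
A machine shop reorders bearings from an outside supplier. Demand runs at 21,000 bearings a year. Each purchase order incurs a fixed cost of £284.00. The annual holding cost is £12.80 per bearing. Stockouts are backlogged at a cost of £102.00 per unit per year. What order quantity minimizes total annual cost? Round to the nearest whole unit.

Q* ≈ 1,024 bearings

With planned backorders, Q* = √(2DS/H) · √((H+B)/B).
√(2DS/H) = √(2 × 21,000 × 284 / 12.8) = 965.337.
√((H+B)/B) = √((12.8+102)/102) = 1.0609.
Q* ≈ 1024.117.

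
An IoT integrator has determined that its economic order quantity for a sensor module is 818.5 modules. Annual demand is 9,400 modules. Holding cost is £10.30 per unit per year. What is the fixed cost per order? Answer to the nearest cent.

S ≈ £367.04

Invert the EOQ relation Q*² = 2DS/H.
From Q* = √(2DS/H): S = Q*²H / (2D) = 818.5² × 10.3 / (2 × 9,400) = 367.0428.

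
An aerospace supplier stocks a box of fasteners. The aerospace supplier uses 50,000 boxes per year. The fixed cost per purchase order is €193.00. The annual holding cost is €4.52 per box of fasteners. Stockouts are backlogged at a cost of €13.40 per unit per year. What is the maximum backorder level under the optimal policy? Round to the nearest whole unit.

With planned backorders, Q* = √(2DS/H) · √((H+B)/B).
√(2DS/H) = √(2 × 50,000 × 193 / 4.52) = 2066.376.
√((H+B)/B) = √((4.52+13.4)/13.4) = 1.1564.
Q* ≈ 2389.605.
S* = Q* · H/(H+B) = 2389.605 × 4.52/17.92 ≈ 602.735.

S* ≈ 603 boxes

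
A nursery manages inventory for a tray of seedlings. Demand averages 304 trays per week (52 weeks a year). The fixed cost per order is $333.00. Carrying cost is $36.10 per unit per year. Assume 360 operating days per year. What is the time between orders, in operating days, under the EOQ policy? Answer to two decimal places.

Annual demand D = 304 × 52 = 15,808.
EOQ = √(2DS/H) = √(2 × 15,808 × 333 / 36.1) ≈ 540.04.
Cycle time = Q*/D × 360 = 540.04 / 15,808 × 360 ≈ 12.298 days.

T ≈ 12.30 days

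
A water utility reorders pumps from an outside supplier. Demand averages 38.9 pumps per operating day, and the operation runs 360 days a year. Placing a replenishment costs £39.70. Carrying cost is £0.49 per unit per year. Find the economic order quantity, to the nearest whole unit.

Annual demand D = 38.9 × 360 = 14,004.
EOQ = √(2DS / H) = √(2 × 14,004 × 39.7 / 0.49).
= √(1,111,917.6 / 0.49) = √2,269,219.5918 ≈ 1506.393.

Q* ≈ 1,506 pumps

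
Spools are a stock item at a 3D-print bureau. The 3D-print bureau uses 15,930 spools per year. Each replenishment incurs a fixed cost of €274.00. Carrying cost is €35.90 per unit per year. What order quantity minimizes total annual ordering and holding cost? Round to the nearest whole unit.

EOQ = √(2DS / H) = √(2 × 15,930 × 274 / 35.9).
= √(8,729,640 / 35.9) = √243,165.4596 ≈ 493.118.

Q* ≈ 493 spools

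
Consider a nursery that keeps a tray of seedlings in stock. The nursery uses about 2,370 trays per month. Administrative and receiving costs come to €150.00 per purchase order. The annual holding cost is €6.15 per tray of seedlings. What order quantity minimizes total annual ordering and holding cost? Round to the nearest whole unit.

Q* ≈ 1,178 trays

Annual demand D = 2,370 × 12 = 28,440.
EOQ = √(2DS / H) = √(2 × 28,440 × 150 / 6.15).
= √(8,532,000 / 6.15) = √1,387,317.0732 ≈ 1177.844.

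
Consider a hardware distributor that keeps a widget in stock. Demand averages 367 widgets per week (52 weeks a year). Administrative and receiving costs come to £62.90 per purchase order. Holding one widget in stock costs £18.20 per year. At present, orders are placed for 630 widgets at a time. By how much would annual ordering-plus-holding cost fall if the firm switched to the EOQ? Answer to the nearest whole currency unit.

Annual demand D = 367 × 52 = 19,084.
EOQ = √(2DS/H) = √(2 × 19,084 × 62.9 / 18.2) ≈ 363.19.
Cost at Q* = (D/Q*)S + (Q*/2)H = √(2DSH) ≈ £6,610.14.
Cost at Q = 630: (19,084/630)×62.9 + (630/2)×18.2 = £1,905.37 + £5,733.00 = £7,638.37.
Excess = £7,638.37 − £6,610.14 = £1,028.23.

Extra cost ≈ £1,028 per year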